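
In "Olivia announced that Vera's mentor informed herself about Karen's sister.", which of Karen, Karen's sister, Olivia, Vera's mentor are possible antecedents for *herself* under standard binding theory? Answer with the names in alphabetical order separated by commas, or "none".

*herself* is a reflexive; Principle A requires it to be bound within its binding domain — the clause headed by 'informed'.
— Karen: possessor inside the second object DP of the clause headed by 'informed'; does not c-command the reflexive — cannot bind it (Principle A).
— Karen's sister: second object of the clause headed by 'informed'; does not c-command the reflexive — cannot bind it (Principle A).
— Olivia: subject of the matrix clause; c-commands the reflexive but lies outside its binding domain — cannot bind it (Principle A).
— Vera's mentor: subject of the clause headed by 'informed'; c-commands the reflexive within its binding domain — allowed (Principle A).

Vera's mentor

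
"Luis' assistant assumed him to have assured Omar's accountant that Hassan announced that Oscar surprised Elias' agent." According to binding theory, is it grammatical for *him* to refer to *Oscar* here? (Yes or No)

*Oscar* is an R-expression; Principle C requires it to be free (not bound by any c-commanding expression).
— him: subject of the clause headed by 'assured'; the pronoun c-commands the R-expression — coreference blocked (Principle C).

No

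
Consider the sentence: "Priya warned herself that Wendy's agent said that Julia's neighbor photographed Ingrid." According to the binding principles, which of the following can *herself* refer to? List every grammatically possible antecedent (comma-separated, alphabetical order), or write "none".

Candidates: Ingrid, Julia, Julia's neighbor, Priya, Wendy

*herself* is a reflexive; Principle A requires it to be bound within its binding domain — the matrix clause.
— Ingrid: object of the clause headed by 'photographed'; does not c-command the reflexive — cannot bind it (Principle A).
— Julia: possessor inside the subject DP of the clause headed by 'photographed'; does not c-command the reflexive — cannot bind it (Principle A).
— Julia's neighbor: subject of the clause headed by 'photographed'; does not c-command the reflexive — cannot bind it (Principle A).
— Priya: subject of the matrix clause; c-commands the reflexive within its binding domain — allowed (Principle A).
— Wendy: possessor inside the subject DP of the clause headed by 'said'; does not c-command the reflexive — cannot bind it (Principle A).

Priya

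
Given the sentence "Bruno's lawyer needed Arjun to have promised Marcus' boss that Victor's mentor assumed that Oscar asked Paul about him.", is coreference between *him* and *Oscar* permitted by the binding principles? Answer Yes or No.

*him* is a pronoun; Principle B requires it to be free in its binding domain — the clause headed by 'asked'.
— Oscar: subject of the clause headed by 'asked'; c-commands the pronoun within its binding domain — blocked (Principle B).

No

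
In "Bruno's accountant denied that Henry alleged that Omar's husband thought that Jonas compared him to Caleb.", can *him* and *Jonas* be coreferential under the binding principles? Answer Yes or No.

No

*Jonas* is an R-expression; Principle C requires it to be free (not bound by any c-commanding expression).
— him: object of the clause headed by 'compared'; the R-expression locally c-commands the pronoun — coreference blocked (Principle B on the pronoun).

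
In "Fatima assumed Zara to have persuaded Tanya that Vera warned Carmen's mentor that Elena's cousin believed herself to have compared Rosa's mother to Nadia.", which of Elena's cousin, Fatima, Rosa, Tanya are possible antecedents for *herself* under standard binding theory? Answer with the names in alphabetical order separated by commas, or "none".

Elena's cousin

*herself* is a reflexive; Principle A requires it to be bound within its binding domain — the clause headed by 'believed'.
— Elena's cousin: subject of the clause headed by 'believed'; c-commands the reflexive within its binding domain — allowed (Principle A).
— Fatima: subject of the matrix clause; c-commands the reflexive but lies outside its binding domain — cannot bind it (Principle A).
— Rosa: possessor inside the object DP of the clause headed by 'compared'; does not c-command the reflexive — cannot bind it (Principle A).
— Tanya: object of the clause headed by 'persuaded'; c-commands the reflexive but lies outside its binding domain — cannot bind it (Principle A).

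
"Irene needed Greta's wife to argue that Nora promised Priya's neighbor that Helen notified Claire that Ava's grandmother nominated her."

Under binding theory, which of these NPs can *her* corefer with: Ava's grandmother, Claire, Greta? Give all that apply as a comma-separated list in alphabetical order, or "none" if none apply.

*her* is a pronoun; Principle B requires it to be free in its binding domain — the clause headed by 'nominated'.
— Ava's grandmother: subject of the clause headed by 'nominated'; c-commands the pronoun within its binding domain — blocked (Principle B).
— Claire: object of the clause headed by 'notified'; c-commands the pronoun but lies outside its binding domain — allowed.
— Greta: possessor inside the subject DP of the clause headed by 'argue'; does not c-command the pronoun — Principle B does not apply; allowed.

Claire, Greta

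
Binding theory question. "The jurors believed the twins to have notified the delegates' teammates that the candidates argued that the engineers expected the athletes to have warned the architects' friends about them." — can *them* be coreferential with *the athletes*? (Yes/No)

No

*them* is a pronoun; Principle B requires it to be free in its binding domain — the clause headed by 'warned'.
— the athletes: subject of the clause headed by 'warned'; c-commands the pronoun within its binding domain — blocked (Principle B).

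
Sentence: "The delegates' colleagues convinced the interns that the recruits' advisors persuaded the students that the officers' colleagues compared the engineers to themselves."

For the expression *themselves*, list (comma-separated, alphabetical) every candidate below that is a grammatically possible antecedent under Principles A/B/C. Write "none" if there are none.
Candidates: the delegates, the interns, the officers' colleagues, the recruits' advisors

the officers' colleagues

*themselves* is a reflexive; Principle A requires it to be bound within its binding domain — the clause headed by 'compared'.
— the delegates: possessor inside the subject DP of the matrix clause; does not c-command the reflexive — cannot bind it (Principle A).
— the interns: object of the matrix clause; c-commands the reflexive but lies outside its binding domain — cannot bind it (Principle A).
— the officers' colleagues: subject of the clause headed by 'compared'; c-commands the reflexive within its binding domain — allowed (Principle A).
— the recruits' advisors: subject of the clause headed by 'persuaded'; c-commands the reflexive but lies outside its binding domain — cannot bind it (Principle A).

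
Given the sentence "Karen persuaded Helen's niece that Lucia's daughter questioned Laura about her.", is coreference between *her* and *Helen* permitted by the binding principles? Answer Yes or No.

Yes

*her* is a pronoun; Principle B requires it to be free in its binding domain — the clause headed by 'questioned'.
— Helen: possessor inside the object DP of the matrix clause; does not c-command the pronoun — Principle B does not apply; allowed.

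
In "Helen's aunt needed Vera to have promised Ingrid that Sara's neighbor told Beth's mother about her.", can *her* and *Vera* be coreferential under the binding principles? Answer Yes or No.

Yes

*Vera* is an R-expression; Principle C requires it to be free (not bound by any c-commanding expression).
— her: second object of the clause headed by 'told'; the pronoun does not c-command the R-expression — coreference allowed.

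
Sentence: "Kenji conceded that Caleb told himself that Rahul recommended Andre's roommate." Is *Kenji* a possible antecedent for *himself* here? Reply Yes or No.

*himself* is a reflexive; Principle A requires it to be bound within its binding domain — the clause headed by 'told'.
— Kenji: subject of the matrix clause; c-commands the reflexive but lies outside its binding domain — cannot bind it (Principle A).

No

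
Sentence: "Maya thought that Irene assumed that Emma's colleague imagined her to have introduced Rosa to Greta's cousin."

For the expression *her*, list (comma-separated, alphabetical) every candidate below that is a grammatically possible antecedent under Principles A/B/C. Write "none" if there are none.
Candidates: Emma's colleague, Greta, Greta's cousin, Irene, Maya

*her* is a pronoun; Principle B requires it to be free in its binding domain — the clause headed by 'imagined'.
— Emma's colleague: subject of the clause headed by 'imagined'; c-commands the pronoun within its binding domain — blocked (Principle B).
— Greta: possessor inside the second object DP of the clause headed by 'introduced'; is c-commanded by the pronoun; coreference would bind this R-expression — blocked (Principle C).
— Greta's cousin: second object of the clause headed by 'introduced'; is c-commanded by the pronoun; coreference would bind this R-expression — blocked (Principle C).
— Irene: subject of the clause headed by 'assumed'; c-commands the pronoun but lies outside its binding domain — allowed.
— Maya: subject of the matrix clause; c-commands the pronoun but lies outside its binding domain — allowed.

Irene, Maya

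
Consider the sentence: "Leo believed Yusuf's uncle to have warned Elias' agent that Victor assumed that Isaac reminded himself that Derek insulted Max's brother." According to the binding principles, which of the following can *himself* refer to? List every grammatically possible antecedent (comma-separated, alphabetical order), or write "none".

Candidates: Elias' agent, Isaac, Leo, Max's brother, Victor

Isaac

*himself* is a reflexive; Principle A requires it to be bound within its binding domain — the clause headed by 'reminded'.
— Elias' agent: object of the clause headed by 'warned'; c-commands the reflexive but lies outside its binding domain — cannot bind it (Principle A).
— Isaac: subject of the clause headed by 'reminded'; c-commands the reflexive within its binding domain — allowed (Principle A).
— Leo: subject of the matrix clause; c-commands the reflexive but lies outside its binding domain — cannot bind it (Principle A).
— Max's brother: object of the clause headed by 'insulted'; does not c-command the reflexive — cannot bind it (Principle A).
— Victor: subject of the clause headed by 'assumed'; c-commands the reflexive but lies outside its binding domain — cannot bind it (Principle A).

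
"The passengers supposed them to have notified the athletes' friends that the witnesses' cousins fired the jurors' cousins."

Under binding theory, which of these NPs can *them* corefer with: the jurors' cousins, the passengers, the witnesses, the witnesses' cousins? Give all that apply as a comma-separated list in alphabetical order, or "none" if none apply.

none

*them* is a pronoun; Principle B requires it to be free in its binding domain — the matrix clause.
— the jurors' cousins: object of the clause headed by 'fired'; is c-commanded by the pronoun; coreference would bind this R-expression — blocked (Principle C).
— the passengers: subject of the matrix clause; c-commands the pronoun within its binding domain — blocked (Principle B).
— the witnesses: possessor inside the subject DP of the clause headed by 'fired'; is c-commanded by the pronoun; coreference would bind this R-expression — blocked (Principle C).
— the witnesses' cousins: subject of the clause headed by 'fired'; is c-commanded by the pronoun; coreference would bind this R-expression — blocked (Principle C).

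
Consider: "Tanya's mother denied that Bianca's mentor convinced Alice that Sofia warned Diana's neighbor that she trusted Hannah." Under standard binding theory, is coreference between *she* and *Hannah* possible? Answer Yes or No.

No

*Hannah* is an R-expression; Principle C requires it to be free (not bound by any c-commanding expression).
— she: subject of the clause headed by 'trusted'; the pronoun c-commands the R-expression — coreference blocked (Principle C).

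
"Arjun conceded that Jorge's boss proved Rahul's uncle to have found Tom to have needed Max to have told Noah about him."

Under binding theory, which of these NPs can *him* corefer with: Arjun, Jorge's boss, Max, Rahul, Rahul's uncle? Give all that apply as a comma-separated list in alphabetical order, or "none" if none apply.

Arjun, Jorge's boss, Rahul, Rahul's uncle

*him* is a pronoun; Principle B requires it to be free in its binding domain — the clause headed by 'told'.
— Arjun: subject of the matrix clause; c-commands the pronoun but lies outside its binding domain — allowed.
— Jorge's boss: subject of the clause headed by 'proved'; c-commands the pronoun but lies outside its binding domain — allowed.
— Max: subject of the clause headed by 'told'; c-commands the pronoun within its binding domain — blocked (Principle B).
— Rahul: possessor inside the subject DP of the clause headed by 'found'; does not c-command the pronoun — Principle B does not apply; allowed.
— Rahul's uncle: subject of the clause headed by 'found'; c-commands the pronoun but lies outside its binding domain — allowed.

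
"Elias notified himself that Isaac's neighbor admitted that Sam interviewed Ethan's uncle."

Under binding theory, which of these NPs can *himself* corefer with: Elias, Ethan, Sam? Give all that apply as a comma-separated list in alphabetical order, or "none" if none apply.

Elias

*himself* is a reflexive; Principle A requires it to be bound within its binding domain — the matrix clause.
— Elias: subject of the matrix clause; c-commands the reflexive within its binding domain — allowed (Principle A).
— Ethan: possessor inside the object DP of the clause headed by 'interviewed'; does not c-command the reflexive — cannot bind it (Principle A).
— Sam: subject of the clause headed by 'interviewed'; does not c-command the reflexive — cannot bind it (Principle A).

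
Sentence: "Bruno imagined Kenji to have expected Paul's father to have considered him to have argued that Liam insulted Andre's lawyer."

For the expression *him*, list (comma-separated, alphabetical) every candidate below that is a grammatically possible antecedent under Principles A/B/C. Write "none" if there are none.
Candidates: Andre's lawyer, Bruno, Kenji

*him* is a pronoun; Principle B requires it to be free in its binding domain — the clause headed by 'considered'.
— Andre's lawyer: object of the clause headed by 'insulted'; is c-commanded by the pronoun; coreference would bind this R-expression — blocked (Principle C).
— Bruno: subject of the matrix clause; c-commands the pronoun but lies outside its binding domain — allowed.
— Kenji: subject of the clause headed by 'expected'; c-commands the pronoun but lies outside its binding domain — allowed.

Bruno, Kenji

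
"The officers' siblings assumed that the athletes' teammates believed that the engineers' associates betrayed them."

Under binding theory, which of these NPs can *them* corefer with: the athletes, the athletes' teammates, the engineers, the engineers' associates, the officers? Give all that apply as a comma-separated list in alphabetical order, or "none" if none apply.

*them* is a pronoun; Principle B requires it to be free in its binding domain — the clause headed by 'betrayed'.
— the athletes: possessor inside the subject DP of the clause headed by 'believed'; does not c-command the pronoun — Principle B does not apply; allowed.
— the athletes' teammates: subject of the clause headed by 'believed'; c-commands the pronoun but lies outside its binding domain — allowed.
— the engineers: possessor inside the subject DP of the clause headed by 'betrayed'; does not c-command the pronoun — Principle B does not apply; allowed.
— the engineers' associates: subject of the clause headed by 'betrayed'; c-commands the pronoun within its binding domain — blocked (Principle B).
— the officers: possessor inside the subject DP of the matrix clause; does not c-command the pronoun — Principle B does not apply; allowed.

the athletes, the athletes' teammates, the engineers, the officers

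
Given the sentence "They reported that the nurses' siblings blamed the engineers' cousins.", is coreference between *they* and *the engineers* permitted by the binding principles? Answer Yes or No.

No

*they* is a pronoun; Principle B requires it to be free in its binding domain — the matrix clause.
— the engineers: possessor inside the object DP of the clause headed by 'blamed'; is c-commanded by the pronoun; coreference would bind this R-expression — blocked (Principle C).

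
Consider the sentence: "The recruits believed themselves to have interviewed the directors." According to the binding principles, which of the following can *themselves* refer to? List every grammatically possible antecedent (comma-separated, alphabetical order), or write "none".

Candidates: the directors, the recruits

the recruits

*themselves* is a reflexive; Principle A requires it to be bound within its binding domain — the matrix clause.
— the directors: object of the clause headed by 'interviewed'; does not c-command the reflexive — cannot bind it (Principle A).
— the recruits: subject of the matrix clause; c-commands the reflexive within its binding domain — allowed (Principle A).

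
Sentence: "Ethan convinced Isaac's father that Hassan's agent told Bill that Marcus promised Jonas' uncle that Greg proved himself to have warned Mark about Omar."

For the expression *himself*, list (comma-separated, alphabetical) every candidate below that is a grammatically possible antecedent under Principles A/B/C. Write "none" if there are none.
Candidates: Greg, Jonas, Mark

*himself* is a reflexive; Principle A requires it to be bound within its binding domain — the clause headed by 'proved'.
— Greg: subject of the clause headed by 'proved'; c-commands the reflexive within its binding domain — allowed (Principle A).
— Jonas: possessor inside the object DP of the clause headed by 'promised'; does not c-command the reflexive — cannot bind it (Principle A).
— Mark: object of the clause headed by 'warned'; does not c-command the reflexive — cannot bind it (Principle A).

Greg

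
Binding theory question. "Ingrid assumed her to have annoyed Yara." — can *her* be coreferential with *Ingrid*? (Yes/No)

No

*her* is a pronoun; Principle B requires it to be free in its binding domain — the matrix clause.
— Ingrid: subject of the matrix clause; c-commands the pronoun within its binding domain — blocked (Principle B).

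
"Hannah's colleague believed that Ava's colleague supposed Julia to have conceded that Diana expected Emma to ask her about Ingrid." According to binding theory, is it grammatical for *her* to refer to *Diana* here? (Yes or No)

*Diana* is an R-expression; Principle C requires it to be free (not bound by any c-commanding expression).
— her: object of the clause headed by 'ask'; the pronoun does not c-command the R-expression — coreference allowed.

Yes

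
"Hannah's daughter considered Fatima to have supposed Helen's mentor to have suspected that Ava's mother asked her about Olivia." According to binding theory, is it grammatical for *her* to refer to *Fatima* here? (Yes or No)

*Fatima* is an R-expression; Principle C requires it to be free (not bound by any c-commanding expression).
— her: object of the clause headed by 'asked'; the pronoun does not c-command the R-expression — coreference allowed.

Yes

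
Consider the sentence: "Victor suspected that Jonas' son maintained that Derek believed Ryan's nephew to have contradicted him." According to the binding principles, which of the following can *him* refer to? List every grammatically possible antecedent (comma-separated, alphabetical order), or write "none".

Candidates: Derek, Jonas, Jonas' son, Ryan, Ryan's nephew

Derek, Jonas, Jonas' son, Ryan

*him* is a pronoun; Principle B requires it to be free in its binding domain — the clause headed by 'contradicted'.
— Derek: subject of the clause headed by 'believed'; c-commands the pronoun but lies outside its binding domain — allowed.
— Jonas: possessor inside the subject DP of the clause headed by 'maintained'; does not c-command the pronoun — Principle B does not apply; allowed.
— Jonas' son: subject of the clause headed by 'maintained'; c-commands the pronoun but lies outside its binding domain — allowed.
— Ryan: possessor inside the subject DP of the clause headed by 'contradicted'; does not c-command the pronoun — Principle B does not apply; allowed.
— Ryan's nephew: subject of the clause headed by 'contradicted'; c-commands the pronoun within its binding domain — blocked (Principle B).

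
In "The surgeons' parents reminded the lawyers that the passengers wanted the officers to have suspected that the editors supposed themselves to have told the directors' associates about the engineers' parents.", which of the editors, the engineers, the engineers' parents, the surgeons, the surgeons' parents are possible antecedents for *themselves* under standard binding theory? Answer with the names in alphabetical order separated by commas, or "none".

*themselves* is a reflexive; Principle A requires it to be bound within its binding domain — the clause headed by 'supposed'.
— the editors: subject of the clause headed by 'supposed'; c-commands the reflexive within its binding domain — allowed (Principle A).
— the engineers: possessor inside the second object DP of the clause headed by 'told'; does not c-command the reflexive — cannot bind it (Principle A).
— the engineers' parents: second object of the clause headed by 'told'; does not c-command the reflexive — cannot bind it (Principle A).
— the surgeons: possessor inside the subject DP of the matrix clause; does not c-command the reflexive — cannot bind it (Principle A).
— the surgeons' parents: subject of the matrix clause; c-commands the reflexive but lies outside its binding domain — cannot bind it (Principle A).

the editors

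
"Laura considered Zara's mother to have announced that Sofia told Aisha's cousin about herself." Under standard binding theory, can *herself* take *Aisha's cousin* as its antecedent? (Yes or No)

*herself* is a reflexive; Principle A requires it to be bound within its binding domain — the clause headed by 'told'.
— Aisha's cousin: object of the clause headed by 'told'; c-commands the reflexive within its binding domain — allowed (Principle A).

Yes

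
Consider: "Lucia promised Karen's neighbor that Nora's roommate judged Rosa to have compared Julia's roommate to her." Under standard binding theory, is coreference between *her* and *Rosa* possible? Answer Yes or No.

No

*Rosa* is an R-expression; Principle C requires it to be free (not bound by any c-commanding expression).
— her: second object of the clause headed by 'compared'; the R-expression locally c-commands the pronoun — coreference blocked (Principle B on the pronoun).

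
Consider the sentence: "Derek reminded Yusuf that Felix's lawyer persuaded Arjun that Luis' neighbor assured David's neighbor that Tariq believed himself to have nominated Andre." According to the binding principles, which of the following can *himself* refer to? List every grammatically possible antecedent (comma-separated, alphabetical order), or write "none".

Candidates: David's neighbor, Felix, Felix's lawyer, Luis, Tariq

*himself* is a reflexive; Principle A requires it to be bound within its binding domain — the clause headed by 'believed'.
— David's neighbor: object of the clause headed by 'assured'; c-commands the reflexive but lies outside its binding domain — cannot bind it (Principle A).
— Felix: possessor inside the subject DP of the clause headed by 'persuaded'; does not c-command the reflexive — cannot bind it (Principle A).
— Felix's lawyer: subject of the clause headed by 'persuaded'; c-commands the reflexive but lies outside its binding domain — cannot bind it (Principle A).
— Luis: possessor inside the subject DP of the clause headed by 'assured'; does not c-command the reflexive — cannot bind it (Principle A).
— Tariq: subject of the clause headed by 'believed'; c-commands the reflexive within its binding domain — allowed (Principle A).

Tariq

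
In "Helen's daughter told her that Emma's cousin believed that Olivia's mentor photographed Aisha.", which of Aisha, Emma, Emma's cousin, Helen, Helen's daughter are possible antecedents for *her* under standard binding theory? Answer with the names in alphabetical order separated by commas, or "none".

*her* is a pronoun; Principle B requires it to be free in its binding domain — the matrix clause.
— Aisha: object of the clause headed by 'photographed'; is c-commanded by the pronoun; coreference would bind this R-expression — blocked (Principle C).
— Emma: possessor inside the subject DP of the clause headed by 'believed'; is c-commanded by the pronoun; coreference would bind this R-expression — blocked (Principle C).
— Emma's cousin: subject of the clause headed by 'believed'; is c-commanded by the pronoun; coreference would bind this R-expression — blocked (Principle C).
— Helen: possessor inside the subject DP of the matrix clause; does not c-command the pronoun — Principle B does not apply; allowed.
— Helen's daughter: subject of the matrix clause; c-commands the pronoun within its binding domain — blocked (Principle B).

Helen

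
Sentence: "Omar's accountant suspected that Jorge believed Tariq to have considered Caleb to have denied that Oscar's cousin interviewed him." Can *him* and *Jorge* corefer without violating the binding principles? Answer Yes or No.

Yes

*Jorge* is an R-expression; Principle C requires it to be free (not bound by any c-commanding expression).
— him: object of the clause headed by 'interviewed'; the pronoun does not c-command the R-expression — coreference allowed.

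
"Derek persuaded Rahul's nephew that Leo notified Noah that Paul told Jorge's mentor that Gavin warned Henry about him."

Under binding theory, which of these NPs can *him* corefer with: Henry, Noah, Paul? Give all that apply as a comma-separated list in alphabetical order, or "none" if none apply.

Noah, Paul

*him* is a pronoun; Principle B requires it to be free in its binding domain — the clause headed by 'warned'.
— Henry: object of the clause headed by 'warned'; c-commands the pronoun within its binding domain — blocked (Principle B).
— Noah: object of the clause headed by 'notified'; c-commands the pronoun but lies outside its binding domain — allowed.
— Paul: subject of the clause headed by 'told'; c-commands the pronoun but lies outside its binding domain — allowed.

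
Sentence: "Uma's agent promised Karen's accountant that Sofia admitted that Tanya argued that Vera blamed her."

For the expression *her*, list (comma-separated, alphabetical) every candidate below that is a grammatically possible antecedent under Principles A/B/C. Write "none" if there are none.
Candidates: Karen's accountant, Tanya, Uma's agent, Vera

*her* is a pronoun; Principle B requires it to be free in its binding domain — the clause headed by 'blamed'.
— Karen's accountant: object of the matrix clause; c-commands the pronoun but lies outside its binding domain — allowed.
— Tanya: subject of the clause headed by 'argued'; c-commands the pronoun but lies outside its binding domain — allowed.
— Uma's agent: subject of the matrix clause; c-commands the pronoun but lies outside its binding domain — allowed.
— Vera: subject of the clause headed by 'blamed'; c-commands the pronoun within its binding domain — blocked (Principle B).

Karen's accountant, Tanya, Uma's agent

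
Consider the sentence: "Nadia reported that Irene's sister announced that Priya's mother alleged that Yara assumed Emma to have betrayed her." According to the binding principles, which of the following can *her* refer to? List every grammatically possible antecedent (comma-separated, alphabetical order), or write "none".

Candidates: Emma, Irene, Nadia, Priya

Irene, Nadia, Priya

*her* is a pronoun; Principle B requires it to be free in its binding domain — the clause headed by 'betrayed'.
— Emma: subject of the clause headed by 'betrayed'; c-commands the pronoun within its binding domain — blocked (Principle B).
— Irene: possessor inside the subject DP of the clause headed by 'announced'; does not c-command the pronoun — Principle B does not apply; allowed.
— Nadia: subject of the matrix clause; c-commands the pronoun but lies outside its binding domain — allowed.
— Priya: possessor inside the subject DP of the clause headed by 'alleged'; does not c-command the pronoun — Principle B does not apply; allowed.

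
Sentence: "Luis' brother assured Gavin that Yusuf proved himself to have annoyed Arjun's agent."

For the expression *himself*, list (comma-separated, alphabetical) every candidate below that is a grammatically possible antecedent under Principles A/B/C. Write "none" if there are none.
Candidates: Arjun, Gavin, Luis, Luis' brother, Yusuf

Yusuf

*himself* is a reflexive; Principle A requires it to be bound within its binding domain — the clause headed by 'proved'.
— Arjun: possessor inside the object DP of the clause headed by 'annoyed'; does not c-command the reflexive — cannot bind it (Principle A).
— Gavin: object of the matrix clause; c-commands the reflexive but lies outside its binding domain — cannot bind it (Principle A).
— Luis: possessor inside the subject DP of the matrix clause; does not c-command the reflexive — cannot bind it (Principle A).
— Luis' brother: subject of the matrix clause; c-commands the reflexive but lies outside its binding domain — cannot bind it (Principle A).
— Yusuf: subject of the clause headed by 'proved'; c-commands the reflexive within its binding domain — allowed (Principle A).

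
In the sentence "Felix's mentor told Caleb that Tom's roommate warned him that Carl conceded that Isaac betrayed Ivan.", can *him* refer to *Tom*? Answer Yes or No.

Yes

*him* is a pronoun; Principle B requires it to be free in its binding domain — the clause headed by 'warned'.
— Tom: possessor inside the subject DP of the clause headed by 'warned'; does not c-command the pronoun — Principle B does not apply; allowed.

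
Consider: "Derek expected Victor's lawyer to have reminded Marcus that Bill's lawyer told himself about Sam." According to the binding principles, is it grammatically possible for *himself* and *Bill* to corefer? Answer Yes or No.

No

*himself* is a reflexive; Principle A requires it to be bound within its binding domain — the clause headed by 'told'.
— Bill: possessor inside the subject DP of the clause headed by 'told'; does not c-command the reflexive — cannot bind it (Principle A).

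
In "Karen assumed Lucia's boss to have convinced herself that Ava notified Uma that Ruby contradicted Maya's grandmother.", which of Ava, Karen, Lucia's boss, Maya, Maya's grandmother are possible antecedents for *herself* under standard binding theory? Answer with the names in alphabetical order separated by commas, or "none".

Lucia's boss

*herself* is a reflexive; Principle A requires it to be bound within its binding domain — the clause headed by 'convinced'.
— Ava: subject of the clause headed by 'notified'; does not c-command the reflexive — cannot bind it (Principle A).
— Karen: subject of the matrix clause; c-commands the reflexive but lies outside its binding domain — cannot bind it (Principle A).
— Lucia's boss: subject of the clause headed by 'convinced'; c-commands the reflexive within its binding domain — allowed (Principle A).
— Maya: possessor inside the object DP of the clause headed by 'contradicted'; does not c-command the reflexive — cannot bind it (Principle A).
— Maya's grandmother: object of the clause headed by 'contradicted'; does not c-command the reflexive — cannot bind it (Principle A).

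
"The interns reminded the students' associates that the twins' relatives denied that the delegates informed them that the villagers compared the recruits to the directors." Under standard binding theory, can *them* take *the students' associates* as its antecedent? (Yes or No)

Yes

*them* is a pronoun; Principle B requires it to be free in its binding domain — the clause headed by 'informed'.
— the students' associates: object of the matrix clause; c-commands the pronoun but lies outside its binding domain — allowed.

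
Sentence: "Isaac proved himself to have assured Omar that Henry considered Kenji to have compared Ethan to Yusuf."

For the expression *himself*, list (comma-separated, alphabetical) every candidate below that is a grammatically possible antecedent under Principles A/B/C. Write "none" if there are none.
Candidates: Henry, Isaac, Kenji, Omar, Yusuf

*himself* is a reflexive; Principle A requires it to be bound within its binding domain — the matrix clause.
— Henry: subject of the clause headed by 'considered'; does not c-command the reflexive — cannot bind it (Principle A).
— Isaac: subject of the matrix clause; c-commands the reflexive within its binding domain — allowed (Principle A).
— Kenji: subject of the clause headed by 'compared'; does not c-command the reflexive — cannot bind it (Principle A).
— Omar: object of the clause headed by 'assured'; does not c-command the reflexive — cannot bind it (Principle A).
— Yusuf: second object of the clause headed by 'compared'; does not c-command the reflexive — cannot bind it (Principle A).

Isaac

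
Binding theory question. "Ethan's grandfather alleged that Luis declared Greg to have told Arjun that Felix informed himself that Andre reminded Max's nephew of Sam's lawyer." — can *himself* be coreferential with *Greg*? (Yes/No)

No

*himself* is a reflexive; Principle A requires it to be bound within its binding domain — the clause headed by 'informed'.
— Greg: subject of the clause headed by 'told'; c-commands the reflexive but lies outside its binding domain — cannot bind it (Principle A).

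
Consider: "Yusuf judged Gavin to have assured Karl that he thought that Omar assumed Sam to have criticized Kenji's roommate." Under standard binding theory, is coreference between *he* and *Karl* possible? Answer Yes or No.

*Karl* is an R-expression; Principle C requires it to be free (not bound by any c-commanding expression).
— he: subject of the clause headed by 'thought'; the pronoun does not c-command the R-expression — coreference allowed.

Yes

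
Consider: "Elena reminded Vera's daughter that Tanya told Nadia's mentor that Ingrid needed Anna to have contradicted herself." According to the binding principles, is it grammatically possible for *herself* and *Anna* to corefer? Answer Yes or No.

Yes

*herself* is a reflexive; Principle A requires it to be bound within its binding domain — the clause headed by 'contradicted'.
— Anna: subject of the clause headed by 'contradicted'; c-commands the reflexive within its binding domain — allowed (Principle A).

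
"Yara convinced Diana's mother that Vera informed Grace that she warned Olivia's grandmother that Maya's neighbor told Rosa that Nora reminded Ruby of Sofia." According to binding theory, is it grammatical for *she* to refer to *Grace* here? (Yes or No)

*Grace* is an R-expression; Principle C requires it to be free (not bound by any c-commanding expression).
— she: subject of the clause headed by 'warned'; the pronoun does not c-command the R-expression — coreference allowed.

Yes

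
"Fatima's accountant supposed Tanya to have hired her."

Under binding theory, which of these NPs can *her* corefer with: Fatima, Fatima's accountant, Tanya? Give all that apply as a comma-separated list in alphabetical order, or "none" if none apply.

Fatima, Fatima's accountant

*her* is a pronoun; Principle B requires it to be free in its binding domain — the clause headed by 'hired'.
— Fatima: possessor inside the subject DP of the matrix clause; does not c-command the pronoun — Principle B does not apply; allowed.
— Fatima's accountant: subject of the matrix clause; c-commands the pronoun but lies outside its binding domain — allowed.
— Tanya: subject of the clause headed by 'hired'; c-commands the pronoun within its binding domain — blocked (Principle B).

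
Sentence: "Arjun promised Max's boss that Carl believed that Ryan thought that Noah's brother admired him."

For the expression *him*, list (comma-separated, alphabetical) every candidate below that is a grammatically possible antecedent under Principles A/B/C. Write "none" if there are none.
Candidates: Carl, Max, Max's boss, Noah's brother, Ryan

Carl, Max, Max's boss, Ryan

*him* is a pronoun; Principle B requires it to be free in its binding domain — the clause headed by 'admired'.
— Carl: subject of the clause headed by 'believed'; c-commands the pronoun but lies outside its binding domain — allowed.
— Max: possessor inside the object DP of the matrix clause; does not c-command the pronoun — Principle B does not apply; allowed.
— Max's boss: object of the matrix clause; c-commands the pronoun but lies outside its binding domain — allowed.
— Noah's brother: subject of the clause headed by 'admired'; c-commands the pronoun within its binding domain — blocked (Principle B).
— Ryan: subject of the clause headed by 'thought'; c-commands the pronoun but lies outside its binding domain — allowed.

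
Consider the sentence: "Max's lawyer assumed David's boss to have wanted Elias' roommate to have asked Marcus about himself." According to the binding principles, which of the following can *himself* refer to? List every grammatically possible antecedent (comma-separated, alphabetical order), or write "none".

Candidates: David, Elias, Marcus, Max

*himself* is a reflexive; Principle A requires it to be bound within its binding domain — the clause headed by 'asked'.
— David: possessor inside the subject DP of the clause headed by 'wanted'; does not c-command the reflexive — cannot bind it (Principle A).
— Elias: possessor inside the subject DP of the clause headed by 'asked'; does not c-command the reflexive — cannot bind it (Principle A).
— Marcus: object of the clause headed by 'asked'; c-commands the reflexive within its binding domain — allowed (Principle A).
— Max: possessor inside the subject DP of the matrix clause; does not c-command the reflexive — cannot bind it (Principle A).

Marcus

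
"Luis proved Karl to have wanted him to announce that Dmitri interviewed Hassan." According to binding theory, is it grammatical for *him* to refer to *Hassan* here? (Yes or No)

*Hassan* is an R-expression; Principle C requires it to be free (not bound by any c-commanding expression).
— him: subject of the clause headed by 'announce'; the pronoun c-commands the R-expression — coreference blocked (Principle C).

No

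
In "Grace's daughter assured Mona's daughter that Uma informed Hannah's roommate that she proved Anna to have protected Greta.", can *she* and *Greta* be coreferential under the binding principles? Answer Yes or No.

*Greta* is an R-expression; Principle C requires it to be free (not bound by any c-commanding expression).
— she: subject of the clause headed by 'proved'; the pronoun c-commands the R-expression — coreference blocked (Principle C).

No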